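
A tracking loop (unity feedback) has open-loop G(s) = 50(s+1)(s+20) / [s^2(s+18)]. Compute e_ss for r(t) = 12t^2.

0.432

System type = 2 (two poles at s=0).
K_a = lim_{s→0} s^2·G(s) = 50·1·20 / (18) = 500/9.
r(t) = 12t^2 gives R(s) = 24/s^3.
e_ss = 24/K_a = 24/(500/9) = 0.432.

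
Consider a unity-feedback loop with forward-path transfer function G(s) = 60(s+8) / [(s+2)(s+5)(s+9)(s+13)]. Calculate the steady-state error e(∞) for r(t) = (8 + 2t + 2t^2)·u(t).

The open loop has no poles at the origin → type 0 system. Taking each input component in turn:
  • 8: e_ss = 8/(1+K_p) with K_p=16/39 → 312/55.
  • 2t: a type-0 system cannot track it, e_ss → ∞.
  • 2t^2: a type-0 system cannot track it, e_ss → ∞.
The unbounded component dominates.

infinity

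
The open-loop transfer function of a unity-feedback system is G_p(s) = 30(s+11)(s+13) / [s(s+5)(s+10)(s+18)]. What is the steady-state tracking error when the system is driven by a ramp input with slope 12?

360/143

One free integrator in G_p(s): this is a type 1 system.
K_v = lim_{s→0} s·G_p(s) = 30·11·13 / (5·10·18) = 143/30.
e_ss = 12/K_v = 12/(143/30) = 360/143.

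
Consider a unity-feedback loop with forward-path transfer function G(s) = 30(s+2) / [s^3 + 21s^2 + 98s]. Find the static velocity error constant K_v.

The denominator has no term below 98s — 1 pole at s=0, type 1.
K_v = lim_{s→0} s·G(s) = 30·2 / 98 = 30/49.

30/49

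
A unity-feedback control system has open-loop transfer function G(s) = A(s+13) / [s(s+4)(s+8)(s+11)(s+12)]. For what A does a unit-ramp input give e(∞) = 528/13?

8

One free integrator in G(s): this is a type 1 system.
K_v = lim_{s→0} s·G(s) = A·13 / (4·8·11·12) = (13/4224)·A.
e_ss = 1/K_v = 528/13 ⇒ K_v = 13/528 ⇒ A = (13/528)/(13/4224) = 8.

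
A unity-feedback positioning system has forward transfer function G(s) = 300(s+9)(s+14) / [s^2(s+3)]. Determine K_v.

infinity

K_v = lim_{s→0} s·G(s); with 2 poles at the origin the limit diverges, so K_v = ∞.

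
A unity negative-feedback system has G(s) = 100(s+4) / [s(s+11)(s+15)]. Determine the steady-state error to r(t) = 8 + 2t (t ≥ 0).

System type = 1 (one pole at s=0). Taking each input component in turn:
  • 8: tracked with zero error.
  • 2t: e_ss = 2/K_v with K_v=80/33 → 0.825.
Total e_ss = 0.825.

0.825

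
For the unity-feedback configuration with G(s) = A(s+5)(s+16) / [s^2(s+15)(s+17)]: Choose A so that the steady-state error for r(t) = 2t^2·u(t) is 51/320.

80

Two free integrators in G(s): this is a type 2 system.
K_a = lim_{s→0} s^2·G(s) = A·5·16 / (15·17) = (16/51)·A.
e_ss = 4/K_a = 51/320 ⇒ K_a = 1280/51 ⇒ A = (1280/51)/(16/51) = 80.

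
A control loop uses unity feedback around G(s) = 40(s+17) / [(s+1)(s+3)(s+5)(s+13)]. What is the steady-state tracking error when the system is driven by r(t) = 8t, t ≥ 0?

System type = 0 (no poles at s=0).
For a type-0 system K_v = 0, so e_ss to a ramp input is unbounded.

infinity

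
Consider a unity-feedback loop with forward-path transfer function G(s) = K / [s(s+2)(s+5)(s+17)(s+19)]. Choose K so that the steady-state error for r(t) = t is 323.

System type = 1 (one pole at s=0).
K_v = lim_{s→0} s·G(s) = K / (2·5·17·19) = (1/3230)·K.
e_ss = 1/K_v = 323 ⇒ K_v = 1/323 ⇒ K = (1/323)/(1/3230) = 10.

10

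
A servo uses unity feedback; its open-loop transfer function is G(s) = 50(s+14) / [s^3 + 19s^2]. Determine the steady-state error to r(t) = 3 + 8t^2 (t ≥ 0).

76/175

Factoring s^2 from the denominator leaves a polynomial with constant term 19, so the system is type 2. Treating each term separately:
  • 3: tracked with zero error.
  • 8t^2: e_ss = 16/K_a with K_a=700/19 → 76/175.
Total e_ss = 76/175.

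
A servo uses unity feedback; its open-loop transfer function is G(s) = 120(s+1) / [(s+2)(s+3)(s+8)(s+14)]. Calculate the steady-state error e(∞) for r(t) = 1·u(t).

G(s) has no factors of s in the denominator, so the system is type 0.
K_p = lim_{s→0} G(s) = 120·1 / (2·3·8·14) = 5/28.
e_ss = 1/(1 + K_p) = 1/(33/28) = 28/33.

28/33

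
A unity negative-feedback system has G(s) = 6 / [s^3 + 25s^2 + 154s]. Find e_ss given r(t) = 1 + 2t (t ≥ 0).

154/3

Lowest-order denominator term is 154s, so the open loop has 1 pole at the origin → type 1 system. Treating each term separately:
  • 1: tracked with zero error.
  • 2t: e_ss = 2/K_v with K_v=3/77 → 154/3.
Total e_ss = 154/3.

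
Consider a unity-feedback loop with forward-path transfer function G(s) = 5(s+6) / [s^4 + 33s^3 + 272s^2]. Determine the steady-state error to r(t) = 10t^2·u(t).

The denominator has no term below 272s^2 — 2 poles at s=0, type 2.
K_a = lim_{s→0} s^2·G(s) = 5·6 / 272 = 15/136.
r(t) = 10t^2 gives R(s) = 20/s^3.
e_ss = 20/K_a = 20/(15/136) = 544/3.

544/3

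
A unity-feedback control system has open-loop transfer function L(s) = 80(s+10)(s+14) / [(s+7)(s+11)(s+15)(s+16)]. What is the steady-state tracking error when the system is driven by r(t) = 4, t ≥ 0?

132/53

L(s) has no factors of s in the denominator, so the system is type 0.
K_p = lim_{s→0} L(s) = 80·10·14 / (7·11·15·16) = 20/33.
e_ss = 4/(1 + K_p) = 4/(53/33) = 132/53.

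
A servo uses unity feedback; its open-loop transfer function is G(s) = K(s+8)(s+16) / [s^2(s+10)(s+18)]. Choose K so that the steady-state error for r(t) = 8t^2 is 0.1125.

The open loop has two poles at the origin → type 2 system.
K_a = lim_{s→0} s^2·G(s) = K·8·16 / (10·18) = (32/45)·K.
e_ss = 16/K_a = 0.1125 ⇒ K_a = 1280/9 ⇒ K = (1280/9)/(32/45) = 200.

200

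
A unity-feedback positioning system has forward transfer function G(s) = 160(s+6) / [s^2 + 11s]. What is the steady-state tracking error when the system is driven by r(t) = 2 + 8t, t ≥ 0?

11/120

Factoring s from the denominator leaves a polynomial with constant term 11, so the system is type 1. Treating each term separately:
  • 2: tracked with zero error.
  • 8t: e_ss = 8/K_v with K_v=960/11 → 11/120.
Total e_ss = 11/120.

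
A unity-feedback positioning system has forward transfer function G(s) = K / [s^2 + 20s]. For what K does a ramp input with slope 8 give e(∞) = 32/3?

Factoring s from the denominator leaves a polynomial with constant term 20, so the system is type 1.
K_v = lim_{s→0} s·G(s) = K / 20 = 0.05·K.
e_ss = 8/K_v = 32/3 ⇒ K_v = 0.75 ⇒ K = 0.75/0.05 = 15.

15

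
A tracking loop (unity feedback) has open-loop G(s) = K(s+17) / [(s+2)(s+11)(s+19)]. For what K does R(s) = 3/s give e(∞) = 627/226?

The open loop has no poles at the origin → type 0 system.
K_p = lim_{s→0} G(s) = K·17 / (2·11·19) = (17/418)·K.
e_ss = 3/(1 + K_p) = 627/226 ⇒ 1 + (17/418)·K = 226/209 ⇒ K = 2.

2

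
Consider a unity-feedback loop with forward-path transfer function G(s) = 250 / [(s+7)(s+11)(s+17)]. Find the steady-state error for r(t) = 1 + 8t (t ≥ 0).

infinity

G(s) has no factors of s in the denominator, so the system is type 0. Treating each term separately:
  • 1: e_ss = 1/(1+K_p) with K_p=250/1309 → 1309/1559.
  • 8t: a type-0 system cannot track it, e_ss → ∞.
The unbounded component dominates.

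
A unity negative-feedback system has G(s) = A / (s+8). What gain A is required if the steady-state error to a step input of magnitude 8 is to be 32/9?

10

No free integrators in G(s): this is a type 0 system.
K_p = lim_{s→0} G(s) = A / (8) = 0.125·A.
e_ss = 8/(1 + K_p) = 32/9 ⇒ 1 + 0.125·A = 2.25 ⇒ A = 10.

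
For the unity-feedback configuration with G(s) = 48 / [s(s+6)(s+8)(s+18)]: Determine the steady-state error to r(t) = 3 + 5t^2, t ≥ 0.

One free integrator in G(s): this is a type 1 system. By superposition:
  • 3: tracked with zero error.
  • 5t^2: a type-1 system cannot track it, e_ss → ∞.
The unbounded component dominates.

infinity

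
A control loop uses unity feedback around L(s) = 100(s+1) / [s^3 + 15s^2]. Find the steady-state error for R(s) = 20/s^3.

3

Lowest-order denominator term is 15s^2, so the open loop has 2 poles at the origin → type 2 system.
K_a = lim_{s→0} s^2·L(s) = 100·1 / 15 = 20/3.
r(t) = 10t^2 gives R(s) = 20/s^3.
e_ss = 20/K_a = 20/(20/3) = 3.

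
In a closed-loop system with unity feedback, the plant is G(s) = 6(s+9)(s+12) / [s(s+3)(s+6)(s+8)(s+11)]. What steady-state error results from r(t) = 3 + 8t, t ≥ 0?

System type = 1 (one pole at s=0). By superposition:
  • 3: tracked with zero error.
  • 8t: e_ss = 8/K_v with K_v=9/22 → 176/9.
Total e_ss = 176/9.

176/9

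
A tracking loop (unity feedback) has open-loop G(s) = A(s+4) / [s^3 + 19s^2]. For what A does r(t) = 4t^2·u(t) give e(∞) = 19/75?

150

Factoring s^2 from the denominator leaves a polynomial with constant term 19, so the system is type 2.
K_a = lim_{s→0} s^2·G(s) = A·4 / 19 = (4/19)·A.
e_ss = 8/K_a = 19/75 ⇒ K_a = 600/19 ⇒ A = (600/19)/(4/19) = 150.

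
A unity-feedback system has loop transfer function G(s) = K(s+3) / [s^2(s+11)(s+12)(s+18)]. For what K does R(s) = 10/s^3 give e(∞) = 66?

120

Two free integrators in G(s): this is a type 2 system.
K_a = lim_{s→0} s^2·G(s) = K·3 / (11·12·18) = (1/792)·K.
e_ss = 10/K_a = 66 ⇒ K_a = 5/33 ⇒ K = (5/33)/(1/792) = 120.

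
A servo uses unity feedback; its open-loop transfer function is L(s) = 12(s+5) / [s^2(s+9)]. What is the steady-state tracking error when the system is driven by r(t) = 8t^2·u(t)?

Two free integrators in L(s): this is a type 2 system.
K_a = lim_{s→0} s^2·L(s) = 12·5 / (9) = 20/3.
r(t) = 8t^2 gives R(s) = 16/s^3.
e_ss = 16/K_a = 16/(20/3) = 2.4.

2.4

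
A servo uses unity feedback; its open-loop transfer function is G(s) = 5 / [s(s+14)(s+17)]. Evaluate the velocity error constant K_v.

5/238

One free integrator in G(s): this is a type 1 system.
K_v = lim_{s→0} s·G(s) = 5 / (14·17) = 5/238.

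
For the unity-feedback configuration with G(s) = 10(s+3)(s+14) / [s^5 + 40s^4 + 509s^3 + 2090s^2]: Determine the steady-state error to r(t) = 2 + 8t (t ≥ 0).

Factoring s^2 from the denominator leaves a polynomial with constant term 2090, so the system is type 2. Taking each input component in turn:
  • 2: tracked with zero error.
  • 8t: tracked with zero error.
Total e_ss = 0.

0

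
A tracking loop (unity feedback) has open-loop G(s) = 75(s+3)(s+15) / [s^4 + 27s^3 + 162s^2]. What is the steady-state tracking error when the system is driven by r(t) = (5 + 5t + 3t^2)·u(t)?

0.288

Factoring s^2 from the denominator leaves a polynomial with constant term 162, so the system is type 2. Taking each input component in turn:
  • 5: tracked with zero error.
  • 5t: tracked with zero error.
  • 3t^2: e_ss = 6/K_a with K_a=125/6 → 0.288.
Total e_ss = 0.288.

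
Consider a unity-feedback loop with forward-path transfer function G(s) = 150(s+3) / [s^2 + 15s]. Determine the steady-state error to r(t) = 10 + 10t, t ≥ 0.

1/3

Lowest-order denominator term is 15s, so the open loop has 1 pole at the origin → type 1 system. Treating each term separately:
  • 10: tracked with zero error.
  • 10t: e_ss = 10/K_v with K_v=30 → 1/3.
Total e_ss = 1/3.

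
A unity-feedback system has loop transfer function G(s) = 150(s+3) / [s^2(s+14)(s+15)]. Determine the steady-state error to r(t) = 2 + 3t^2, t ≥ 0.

The open loop has two poles at the origin → type 2 system. By superposition:
  • 2: tracked with zero error.
  • 3t^2: e_ss = 6/K_a with K_a=15/7 → 2.8.
Total e_ss = 2.8.

2.8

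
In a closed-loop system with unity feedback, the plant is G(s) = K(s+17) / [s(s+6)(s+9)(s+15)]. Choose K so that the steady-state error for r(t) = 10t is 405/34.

40

The open loop has one pole at the origin → type 1 system.
K_v = lim_{s→0} s·G(s) = K·17 / (6·9·15) = (17/810)·K.
e_ss = 10/K_v = 405/34 ⇒ K_v = 68/81 ⇒ K = (68/81)/(17/810) = 40.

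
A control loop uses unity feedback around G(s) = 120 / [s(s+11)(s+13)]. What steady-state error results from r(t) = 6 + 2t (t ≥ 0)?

143/60

The open loop has one pole at the origin → type 1 system. Taking each input component in turn:
  • 6: tracked with zero error.
  • 2t: e_ss = 2/K_v with K_v=120/143 → 143/60.
Total e_ss = 143/60.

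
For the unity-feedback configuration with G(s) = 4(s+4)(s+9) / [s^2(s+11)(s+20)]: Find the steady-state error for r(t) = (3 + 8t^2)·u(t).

System type = 2 (two poles at s=0). By superposition:
  • 3: tracked with zero error.
  • 8t^2: e_ss = 16/K_a with K_a=36/55 → 220/9.
Total e_ss = 220/9.

220/9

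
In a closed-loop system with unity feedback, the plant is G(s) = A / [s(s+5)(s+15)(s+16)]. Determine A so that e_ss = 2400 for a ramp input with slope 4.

G(s) has one factor of s in the denominator, so the system is type 1.
K_v = lim_{s→0} s·G(s) = A / (5·15·16) = (1/1200)·A.
e_ss = 4/K_v = 2400 ⇒ K_v = 1/600 ⇒ A = (1/600)/(1/1200) = 2.

2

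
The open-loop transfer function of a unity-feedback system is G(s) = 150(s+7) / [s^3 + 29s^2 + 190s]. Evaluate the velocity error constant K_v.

105/19

Factoring s from the denominator leaves a polynomial with constant term 190, so the system is type 1.
K_v = lim_{s→0} s·G(s) = 150·7 / 190 = 105/19.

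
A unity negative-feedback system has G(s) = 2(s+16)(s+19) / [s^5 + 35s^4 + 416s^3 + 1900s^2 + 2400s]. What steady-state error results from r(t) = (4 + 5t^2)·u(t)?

infinity

The denominator has no term below 2400s — 1 pole at s=0, type 1. By superposition:
  • 4: tracked with zero error.
  • 5t^2: a type-1 system cannot track it, e_ss → ∞.
The unbounded component dominates.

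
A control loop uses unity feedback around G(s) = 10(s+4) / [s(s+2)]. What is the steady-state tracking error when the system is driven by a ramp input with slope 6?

System type = 1 (one pole at s=0).
K_v = lim_{s→0} s·G(s) = 10·4 / (2) = 20.
e_ss = 6/K_v = 6/20 = 0.3.

0.3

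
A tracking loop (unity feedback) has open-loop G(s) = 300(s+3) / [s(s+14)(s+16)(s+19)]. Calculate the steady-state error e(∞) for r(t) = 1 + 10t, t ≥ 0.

G(s) has one factor of s in the denominator, so the system is type 1. By superposition:
  • 1: tracked with zero error.
  • 10t: e_ss = 10/K_v with K_v=225/1064 → 2128/45.
Total e_ss = 2128/45.

2128/45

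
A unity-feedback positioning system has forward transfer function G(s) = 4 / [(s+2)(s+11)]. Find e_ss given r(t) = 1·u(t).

System type = 0 (no poles at s=0).
K_p = lim_{s→0} G(s) = 4 / (2·11) = 2/11.
e_ss = 1/(1 + K_p) = 1/(13/11) = 11/13.

11/13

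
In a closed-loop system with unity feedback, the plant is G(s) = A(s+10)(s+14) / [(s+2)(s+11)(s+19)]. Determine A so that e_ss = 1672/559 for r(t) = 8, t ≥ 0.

5

System type = 0 (no poles at s=0).
K_p = lim_{s→0} G(s) = A·10·14 / (2·11·19) = (70/209)·A.
e_ss = 8/(1 + K_p) = 1672/559 ⇒ 1 + (70/209)·A = 559/209 ⇒ A = 5.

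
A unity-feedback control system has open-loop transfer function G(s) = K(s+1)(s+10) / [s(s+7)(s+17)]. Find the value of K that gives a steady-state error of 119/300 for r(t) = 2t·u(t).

The open loop has one pole at the origin → type 1 system.
K_v = lim_{s→0} s·G(s) = K·1·10 / (7·17) = (10/119)·K.
e_ss = 2/K_v = 119/300 ⇒ K_v = 600/119 ⇒ K = (600/119)/(10/119) = 60.

60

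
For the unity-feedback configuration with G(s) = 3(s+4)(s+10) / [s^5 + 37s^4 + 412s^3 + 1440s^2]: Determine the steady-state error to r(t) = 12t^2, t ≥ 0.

Lowest-order denominator term is 1440s^2, so the open loop has 2 poles at the origin → type 2 system.
K_a = lim_{s→0} s^2·G(s) = 3·4·10 / 1440 = 1/12.
r(t) = 12t^2 gives R(s) = 24/s^3.
e_ss = 24/K_a = 24/(1/12) = 288.

288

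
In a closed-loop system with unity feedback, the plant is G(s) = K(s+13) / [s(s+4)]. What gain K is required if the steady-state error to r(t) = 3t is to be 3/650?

200

The open loop has one pole at the origin → type 1 system.
K_v = lim_{s→0} s·G(s) = K·13 / (4) = 3.25·K.
e_ss = 3/K_v = 3/650 ⇒ K_v = 650 ⇒ K = 650/3.25 = 200.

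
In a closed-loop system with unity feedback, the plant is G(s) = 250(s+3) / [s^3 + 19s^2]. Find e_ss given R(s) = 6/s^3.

0.152

Factoring s^2 from the denominator leaves a polynomial with constant term 19, so the system is type 2.
K_a = lim_{s→0} s^2·G(s) = 250·3 / 19 = 750/19.
r(t) = 3t^2 gives R(s) = 6/s^3.
e_ss = 6/K_a = 6/(750/19) = 0.152.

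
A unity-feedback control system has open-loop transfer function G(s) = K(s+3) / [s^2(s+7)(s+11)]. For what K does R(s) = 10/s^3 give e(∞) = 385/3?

2

System type = 2 (two poles at s=0).
K_a = lim_{s→0} s^2·G(s) = K·3 / (7·11) = (3/77)·K.
e_ss = 10/K_a = 385/3 ⇒ K_a = 6/77 ⇒ K = (6/77)/(3/77) = 2.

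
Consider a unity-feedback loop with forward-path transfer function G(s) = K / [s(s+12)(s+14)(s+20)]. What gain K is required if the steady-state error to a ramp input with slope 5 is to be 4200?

4

G(s) has one factor of s in the denominator, so the system is type 1.
K_v = lim_{s→0} s·G(s) = K / (12·14·20) = (1/3360)·K.
e_ss = 5/K_v = 4200 ⇒ K_v = 1/840 ⇒ K = (1/840)/(1/3360) = 4.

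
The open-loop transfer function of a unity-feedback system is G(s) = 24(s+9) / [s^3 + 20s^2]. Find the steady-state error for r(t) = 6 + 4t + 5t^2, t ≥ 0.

The denominator has no term below 20s^2 — 2 poles at s=0, type 2. By superposition:
  • 6: tracked with zero error.
  • 4t: tracked with zero error.
  • 5t^2: e_ss = 10/K_a with K_a=10.8 → 25/27.
Total e_ss = 25/27.

25/27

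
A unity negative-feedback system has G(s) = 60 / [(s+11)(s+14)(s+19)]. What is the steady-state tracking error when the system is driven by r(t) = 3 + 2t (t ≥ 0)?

G(s) has no factors of s in the denominator, so the system is type 0. Treating each term separately:
  • 3: e_ss = 3/(1+K_p) with K_p=30/1463 → 4389/1493.
  • 2t: a type-0 system cannot track it, e_ss → ∞.
The unbounded component dominates.

infinity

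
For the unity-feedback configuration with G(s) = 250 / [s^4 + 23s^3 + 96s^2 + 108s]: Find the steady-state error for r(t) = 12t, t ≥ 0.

Lowest-order denominator term is 108s, so the open loop has 1 pole at the origin → type 1 system.
K_v = lim_{s→0} s·G(s) = 250 / 108 = 125/54.
e_ss = 12/K_v = 12/(125/54) = 5.184.

5.184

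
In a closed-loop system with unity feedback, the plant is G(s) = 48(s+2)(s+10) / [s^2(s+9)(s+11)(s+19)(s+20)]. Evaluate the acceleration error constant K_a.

Two free integrators in G(s): this is a type 2 system.
K_a = lim_{s→0} s^2·G(s) = 48·2·10 / (9·11·19·20) = 16/627.

16/627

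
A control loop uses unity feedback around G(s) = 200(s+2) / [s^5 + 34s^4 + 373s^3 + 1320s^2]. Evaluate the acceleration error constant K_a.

The denominator has no term below 1320s^2 — 2 poles at s=0, type 2.
K_a = lim_{s→0} s^2·G(s) = 200·2 / 1320 = 10/33.

10/33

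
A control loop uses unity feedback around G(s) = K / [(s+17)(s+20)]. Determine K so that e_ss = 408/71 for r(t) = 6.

No free integrators in G(s): this is a type 0 system.
K_p = lim_{s→0} G(s) = K / (17·20) = (1/340)·K.
e_ss = 6/(1 + K_p) = 408/71 ⇒ 1 + (1/340)·K = 71/68 ⇒ K = 15.

15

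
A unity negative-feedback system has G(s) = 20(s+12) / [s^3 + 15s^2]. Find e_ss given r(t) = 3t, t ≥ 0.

Factoring s^2 from the denominator leaves a polynomial with constant term 15, so the system is type 2.
K_v = ∞ for a type-2 system; e_ss to a ramp is zero.

0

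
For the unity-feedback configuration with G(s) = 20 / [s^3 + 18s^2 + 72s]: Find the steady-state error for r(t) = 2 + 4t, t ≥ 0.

14.4

Factoring s from the denominator leaves a polynomial with constant term 72, so the system is type 1. Treating each term separately:
  • 2: tracked with zero error.
  • 4t: e_ss = 4/K_v with K_v=5/18 → 14.4.
Total e_ss = 14.4.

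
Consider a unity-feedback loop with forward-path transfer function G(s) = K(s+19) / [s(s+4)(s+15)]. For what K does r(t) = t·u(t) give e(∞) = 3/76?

80

G(s) has one factor of s in the denominator, so the system is type 1.
K_v = lim_{s→0} s·G(s) = K·19 / (4·15) = (19/60)·K.
e_ss = 1/K_v = 3/76 ⇒ K_v = 76/3 ⇒ K = (76/3)/(19/60) = 80.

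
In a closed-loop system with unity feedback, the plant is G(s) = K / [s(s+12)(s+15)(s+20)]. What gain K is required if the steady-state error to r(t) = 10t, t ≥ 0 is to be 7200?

5

One free integrator in G(s): this is a type 1 system.
K_v = lim_{s→0} s·G(s) = K / (12·15·20) = (1/3600)·K.
e_ss = 10/K_v = 7200 ⇒ K_v = 1/720 ⇒ K = (1/720)/(1/3600) = 5.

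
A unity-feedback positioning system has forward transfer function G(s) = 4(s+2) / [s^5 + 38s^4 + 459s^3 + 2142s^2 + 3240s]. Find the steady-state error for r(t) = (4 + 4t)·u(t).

The denominator has no term below 3240s — 1 pole at s=0, type 1. Taking each input component in turn:
  • 4: tracked with zero error.
  • 4t: e_ss = 4/K_v with K_v=1/405 → 1620.
Total e_ss = 1620.

1620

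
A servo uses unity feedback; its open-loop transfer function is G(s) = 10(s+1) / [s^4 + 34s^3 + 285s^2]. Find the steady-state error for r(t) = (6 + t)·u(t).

0

Factoring s^2 from the denominator leaves a polynomial with constant term 285, so the system is type 2. Taking each input component in turn:
  • 6: tracked with zero error.
  • t: tracked with zero error.
Total e_ss = 0.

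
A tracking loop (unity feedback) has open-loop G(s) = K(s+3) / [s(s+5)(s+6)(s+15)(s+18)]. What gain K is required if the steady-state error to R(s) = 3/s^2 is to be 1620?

5

G(s) has one factor of s in the denominator, so the system is type 1.
K_v = lim_{s→0} s·G(s) = K·3 / (5·6·15·18) = (1/2700)·K.
e_ss = 3/K_v = 1620 ⇒ K_v = 1/540 ⇒ K = (1/540)/(1/2700) = 5.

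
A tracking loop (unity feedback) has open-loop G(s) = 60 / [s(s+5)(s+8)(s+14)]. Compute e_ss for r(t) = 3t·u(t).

28

One free integrator in G(s): this is a type 1 system.
K_v = lim_{s→0} s·G(s) = 60 / (5·8·14) = 3/28.
e_ss = 3/K_v = 3/(3/28) = 28.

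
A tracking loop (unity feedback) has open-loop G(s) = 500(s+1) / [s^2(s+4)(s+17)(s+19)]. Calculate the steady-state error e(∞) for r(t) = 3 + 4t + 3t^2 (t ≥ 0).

Two free integrators in G(s): this is a type 2 system. Treating each term separately:
  • 3: tracked with zero error.
  • 4t: tracked with zero error.
  • 3t^2: e_ss = 6/K_a with K_a=125/323 → 15.504.
Total e_ss = 15.504.

15.504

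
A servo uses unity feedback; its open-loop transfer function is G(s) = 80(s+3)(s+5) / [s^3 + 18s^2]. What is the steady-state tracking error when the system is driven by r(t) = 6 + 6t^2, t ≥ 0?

0.18

The denominator has no term below 18s^2 — 2 poles at s=0, type 2. By superposition:
  • 6: tracked with zero error.
  • 6t^2: e_ss = 12/K_a with K_a=200/3 → 0.18.
Total e_ss = 0.18.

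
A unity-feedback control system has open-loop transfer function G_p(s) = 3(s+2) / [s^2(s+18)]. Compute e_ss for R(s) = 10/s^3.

G_p(s) has two factors of s in the denominator, so the system is type 2.
K_a = lim_{s→0} s^2·G_p(s) = 3·2 / (18) = 1/3.
r(t) = 5t^2 gives R(s) = 10/s^3.
e_ss = 10/K_a = 10/(1/3) = 30.

30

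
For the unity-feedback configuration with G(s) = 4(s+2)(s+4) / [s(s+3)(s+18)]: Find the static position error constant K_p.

K_p = lim_{s→0} G(s); with 1 pole at the origin the limit diverges, so K_p = ∞.

infinity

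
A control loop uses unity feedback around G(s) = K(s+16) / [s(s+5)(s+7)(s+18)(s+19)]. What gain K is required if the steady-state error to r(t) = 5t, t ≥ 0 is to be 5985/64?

40

System type = 1 (one pole at s=0).
K_v = lim_{s→0} s·G(s) = K·16 / (5·7·18·19) = (8/5985)·K.
e_ss = 5/K_v = 5985/64 ⇒ K_v = 64/1197 ⇒ K = (64/1197)/(8/5985) = 40.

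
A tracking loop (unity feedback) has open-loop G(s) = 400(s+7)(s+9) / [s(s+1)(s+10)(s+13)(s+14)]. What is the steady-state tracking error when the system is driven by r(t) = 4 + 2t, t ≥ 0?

13/90

The open loop has one pole at the origin → type 1 system. By superposition:
  • 4: tracked with zero error.
  • 2t: e_ss = 2/K_v with K_v=180/13 → 13/90.
Total e_ss = 13/90.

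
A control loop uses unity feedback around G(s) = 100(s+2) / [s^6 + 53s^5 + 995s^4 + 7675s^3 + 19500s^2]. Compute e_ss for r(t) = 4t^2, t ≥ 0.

Lowest-order denominator term is 19500s^2, so the open loop has 2 poles at the origin → type 2 system.
K_a = lim_{s→0} s^2·G(s) = 100·2 / 19500 = 2/195.
r(t) = 4t^2 gives R(s) = 8/s^3.
e_ss = 8/K_a = 8/(2/195) = 780.

780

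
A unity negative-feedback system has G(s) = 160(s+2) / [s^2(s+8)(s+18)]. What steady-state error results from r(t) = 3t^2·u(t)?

2.7

Two free integrators in G(s): this is a type 2 system.
K_a = lim_{s→0} s^2·G(s) = 160·2 / (8·18) = 20/9.
r(t) = 3t^2 gives R(s) = 6/s^3.
e_ss = 6/K_a = 6/(20/9) = 2.7.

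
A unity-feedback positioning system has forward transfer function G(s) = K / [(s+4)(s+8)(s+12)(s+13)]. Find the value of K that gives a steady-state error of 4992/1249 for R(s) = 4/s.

The open loop has no poles at the origin → type 0 system.
K_p = lim_{s→0} G(s) = K / (4·8·12·13) = (1/4992)·K.
e_ss = 4/(1 + K_p) = 4992/1249 ⇒ 1 + (1/4992)·K = 1249/1248 ⇒ K = 4.

4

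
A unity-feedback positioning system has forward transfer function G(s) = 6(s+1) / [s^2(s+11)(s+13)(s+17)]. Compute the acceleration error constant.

6/2431

The open loop has two poles at the origin → type 2 system.
K_a = lim_{s→0} s^2·G(s) = 6·1 / (11·13·17) = 6/2431.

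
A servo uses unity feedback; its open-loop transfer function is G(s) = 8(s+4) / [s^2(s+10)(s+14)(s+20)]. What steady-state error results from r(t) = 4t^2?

The open loop has two poles at the origin → type 2 system.
K_a = lim_{s→0} s^2·G(s) = 8·4 / (10·14·20) = 2/175.
r(t) = 4t^2 gives R(s) = 8/s^3.
e_ss = 8/K_a = 8/(2/175) = 700.

700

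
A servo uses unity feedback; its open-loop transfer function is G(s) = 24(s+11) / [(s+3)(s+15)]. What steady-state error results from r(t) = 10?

150/103

The open loop has no poles at the origin → type 0 system.
K_p = lim_{s→0} G(s) = 24·11 / (3·15) = 88/15.
e_ss = 10/(1 + K_p) = 10/(103/15) = 150/103.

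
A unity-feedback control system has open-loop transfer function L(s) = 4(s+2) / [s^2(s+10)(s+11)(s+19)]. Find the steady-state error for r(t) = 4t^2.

2090

Two free integrators in L(s): this is a type 2 system.
K_a = lim_{s→0} s^2·L(s) = 4·2 / (10·11·19) = 4/1045.
r(t) = 4t^2 gives R(s) = 8/s^3.
e_ss = 8/K_a = 8/(4/1045) = 2090.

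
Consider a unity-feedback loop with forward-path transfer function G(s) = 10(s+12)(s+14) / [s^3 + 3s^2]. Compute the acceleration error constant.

560

The denominator has no term below 3s^2 — 2 poles at s=0, type 2.
K_a = lim_{s→0} s^2·G(s) = 10·12·14 / 3 = 560.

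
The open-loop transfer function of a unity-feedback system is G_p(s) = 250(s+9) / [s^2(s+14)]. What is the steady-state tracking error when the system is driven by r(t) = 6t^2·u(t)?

G_p(s) has two factors of s in the denominator, so the system is type 2.
K_a = lim_{s→0} s^2·G_p(s) = 250·9 / (14) = 1125/7.
r(t) = 6t^2 gives R(s) = 12/s^3.
e_ss = 12/K_a = 12/(1125/7) = 28/375.

28/375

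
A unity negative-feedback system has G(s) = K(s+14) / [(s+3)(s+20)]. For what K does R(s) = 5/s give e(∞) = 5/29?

120

No free integrators in G(s): this is a type 0 system.
K_p = lim_{s→0} G(s) = K·14 / (3·20) = (7/30)·K.
e_ss = 5/(1 + K_p) = 5/29 ⇒ 1 + (7/30)·K = 29 ⇒ K = 120.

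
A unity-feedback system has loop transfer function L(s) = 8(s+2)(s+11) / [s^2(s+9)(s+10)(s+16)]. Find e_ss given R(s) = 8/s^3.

720/11

L(s) has two factors of s in the denominator, so the system is type 2.
K_a = lim_{s→0} s^2·L(s) = 8·2·11 / (9·10·16) = 11/90.
r(t) = 4t^2 gives R(s) = 8/s^3.
e_ss = 8/K_a = 8/(11/90) = 720/11.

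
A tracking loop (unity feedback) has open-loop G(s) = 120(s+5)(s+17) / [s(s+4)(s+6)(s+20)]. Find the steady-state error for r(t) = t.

4/85

The open loop has one pole at the origin → type 1 system.
K_v = lim_{s→0} s·G(s) = 120·5·17 / (4·6·20) = 21.25.
e_ss = 1/K_v = 1/21.25 = 4/85.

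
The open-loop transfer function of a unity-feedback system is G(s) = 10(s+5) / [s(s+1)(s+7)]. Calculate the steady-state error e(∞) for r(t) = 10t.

One free integrator in G(s): this is a type 1 system.
K_v = lim_{s→0} s·G(s) = 10·5 / (1·7) = 50/7.
e_ss = 10/K_v = 10/(50/7) = 1.4.

1.4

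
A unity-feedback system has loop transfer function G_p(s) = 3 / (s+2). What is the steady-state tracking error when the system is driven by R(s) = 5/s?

2

The open loop has no poles at the origin → type 0 system.
K_p = lim_{s→0} G_p(s) = 3 / (2) = 1.5.
e_ss = 5/(1 + K_p) = 5/2.5 = 2.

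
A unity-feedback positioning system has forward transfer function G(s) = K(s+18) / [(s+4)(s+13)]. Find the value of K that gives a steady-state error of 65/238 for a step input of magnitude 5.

No free integrators in G(s): this is a type 0 system.
K_p = lim_{s→0} G(s) = K·18 / (4·13) = (9/26)·K.
e_ss = 5/(1 + K_p) = 65/238 ⇒ 1 + (9/26)·K = 238/13 ⇒ K = 50.

50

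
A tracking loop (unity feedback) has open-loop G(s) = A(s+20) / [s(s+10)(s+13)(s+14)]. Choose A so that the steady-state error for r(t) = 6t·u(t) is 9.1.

60

G(s) has one factor of s in the denominator, so the system is type 1.
K_v = lim_{s→0} s·G(s) = A·20 / (10·13·14) = (1/91)·A.
e_ss = 6/K_v = 9.1 ⇒ K_v = 60/91 ⇒ A = (60/91)/(1/91) = 60.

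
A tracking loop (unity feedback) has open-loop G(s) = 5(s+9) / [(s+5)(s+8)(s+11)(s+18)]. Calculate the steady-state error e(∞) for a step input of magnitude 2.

352/177

G(s) has no factors of s in the denominator, so the system is type 0.
K_p = lim_{s→0} G(s) = 5·9 / (5·8·11·18) = 1/176.
e_ss = 2/(1 + K_p) = 2/(177/176) = 352/177.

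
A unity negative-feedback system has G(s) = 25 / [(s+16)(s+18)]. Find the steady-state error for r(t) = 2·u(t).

576/313

System type = 0 (no poles at s=0).
K_p = lim_{s→0} G(s) = 25 / (16·18) = 25/288.
e_ss = 2/(1 + K_p) = 2/(313/288) = 576/313.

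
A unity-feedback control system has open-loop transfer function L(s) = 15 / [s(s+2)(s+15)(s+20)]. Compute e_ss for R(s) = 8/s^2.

320

System type = 1 (one pole at s=0).
K_v = lim_{s→0} s·L(s) = 15 / (2·15·20) = 0.025.
e_ss = 8/K_v = 8/0.025 = 320.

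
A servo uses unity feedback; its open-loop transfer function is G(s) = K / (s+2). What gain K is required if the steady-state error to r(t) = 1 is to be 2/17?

G(s) has no factors of s in the denominator, so the system is type 0.
K_p = lim_{s→0} G(s) = K / (2) = 0.5·K.
e_ss = 1/(1 + K_p) = 2/17 ⇒ 1 + 0.5·K = 8.5 ⇒ K = 15.

15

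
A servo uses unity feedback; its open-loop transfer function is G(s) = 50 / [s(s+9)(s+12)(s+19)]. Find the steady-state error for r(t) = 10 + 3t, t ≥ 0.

The open loop has one pole at the origin → type 1 system. By superposition:
  • 10: tracked with zero error.
  • 3t: e_ss = 3/K_v with K_v=25/1026 → 123.12.
Total e_ss = 123.12.

123.12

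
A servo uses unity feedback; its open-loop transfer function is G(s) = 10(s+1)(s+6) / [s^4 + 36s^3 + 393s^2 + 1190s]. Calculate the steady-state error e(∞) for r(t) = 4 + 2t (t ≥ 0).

119/3

The denominator has no term below 1190s — 1 pole at s=0, type 1. By superposition:
  • 4: tracked with zero error.
  • 2t: e_ss = 2/K_v with K_v=6/119 → 119/3.
Total e_ss = 119/3.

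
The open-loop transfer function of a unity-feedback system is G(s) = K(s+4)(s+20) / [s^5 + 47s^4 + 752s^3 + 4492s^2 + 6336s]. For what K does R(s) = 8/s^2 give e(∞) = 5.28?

120

Factoring s from the denominator leaves a polynomial with constant term 6336, so the system is type 1.
K_v = lim_{s→0} s·G(s) = K·4·20 / 6336 = (5/396)·K.
e_ss = 8/K_v = 5.28 ⇒ K_v = 50/33 ⇒ K = (50/33)/(5/396) = 120.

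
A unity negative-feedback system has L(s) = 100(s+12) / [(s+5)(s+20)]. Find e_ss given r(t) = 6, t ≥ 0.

The open loop has no poles at the origin → type 0 system.
K_p = lim_{s→0} L(s) = 100·12 / (5·20) = 12.
e_ss = 6/(1 + K_p) = 6/13.

6/13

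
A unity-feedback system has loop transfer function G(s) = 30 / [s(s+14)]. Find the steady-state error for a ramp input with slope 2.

14/15

System type = 1 (one pole at s=0).
K_v = lim_{s→0} s·G(s) = 30 / (14) = 15/7.
e_ss = 2/K_v = 2/(15/7) = 14/15.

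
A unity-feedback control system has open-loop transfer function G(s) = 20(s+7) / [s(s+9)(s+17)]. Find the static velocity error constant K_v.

140/153

The open loop has one pole at the origin → type 1 system.
K_v = lim_{s→0} s·G(s) = 20·7 / (9·17) = 140/153.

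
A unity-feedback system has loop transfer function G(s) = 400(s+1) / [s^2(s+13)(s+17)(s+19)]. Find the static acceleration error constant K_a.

400/4199

G(s) has two factors of s in the denominator, so the system is type 2.
K_a = lim_{s→0} s^2·G(s) = 400·1 / (13·17·19) = 400/4199.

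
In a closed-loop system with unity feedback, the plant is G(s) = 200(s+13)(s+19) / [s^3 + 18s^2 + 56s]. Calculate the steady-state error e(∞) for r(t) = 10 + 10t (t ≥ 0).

14/1235

The denominator has no term below 56s — 1 pole at s=0, type 1. By superposition:
  • 10: tracked with zero error.
  • 10t: e_ss = 10/K_v with K_v=6175/7 → 14/1235.
Total e_ss = 14/1235.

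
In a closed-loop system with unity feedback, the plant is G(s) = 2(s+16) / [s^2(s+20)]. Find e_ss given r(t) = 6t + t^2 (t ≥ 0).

Two free integrators in G(s): this is a type 2 system. Treating each term separately:
  • 6t: tracked with zero error.
  • t^2: e_ss = 2/K_a with K_a=1.6 → 1.25.
Total e_ss = 1.25.

1.25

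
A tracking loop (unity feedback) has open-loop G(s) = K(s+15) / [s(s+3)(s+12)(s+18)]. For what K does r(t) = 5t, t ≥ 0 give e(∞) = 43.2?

5

G(s) has one factor of s in the denominator, so the system is type 1.
K_v = lim_{s→0} s·G(s) = K·15 / (3·12·18) = (5/216)·K.
e_ss = 5/K_v = 43.2 ⇒ K_v = 25/216 ⇒ K = (25/216)/(5/216) = 5.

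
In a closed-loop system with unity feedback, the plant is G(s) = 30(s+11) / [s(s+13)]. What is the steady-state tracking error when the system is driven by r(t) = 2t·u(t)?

G(s) has one factor of s in the denominator, so the system is type 1.
K_v = lim_{s→0} s·G(s) = 30·11 / (13) = 330/13.
e_ss = 2/K_v = 2/(330/13) = 13/165.

13/165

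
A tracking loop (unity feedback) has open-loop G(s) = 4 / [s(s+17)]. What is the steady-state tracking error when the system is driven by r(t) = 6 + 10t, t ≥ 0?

42.5

One free integrator in G(s): this is a type 1 system. Taking each input component in turn:
  • 6: tracked with zero error.
  • 10t: e_ss = 10/K_v with K_v=4/17 → 42.5.
Total e_ss = 42.5.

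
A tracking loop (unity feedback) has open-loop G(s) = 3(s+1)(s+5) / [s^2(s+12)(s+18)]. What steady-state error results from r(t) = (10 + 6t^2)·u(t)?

G(s) has two factors of s in the denominator, so the system is type 2. By superposition:
  • 10: tracked with zero error.
  • 6t^2: e_ss = 12/K_a with K_a=5/72 → 172.8.
Total e_ss = 172.8.

172.8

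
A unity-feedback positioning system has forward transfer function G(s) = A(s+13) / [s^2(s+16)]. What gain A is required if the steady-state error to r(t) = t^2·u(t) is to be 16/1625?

250

System type = 2 (two poles at s=0).
K_a = lim_{s→0} s^2·G(s) = A·13 / (16) = 0.8125·A.
e_ss = 2/K_a = 16/1625 ⇒ K_a = 203.125 ⇒ A = 203.125/0.8125 = 250.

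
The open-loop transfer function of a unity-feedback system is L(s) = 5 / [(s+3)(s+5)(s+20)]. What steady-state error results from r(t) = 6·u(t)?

L(s) has no factors of s in the denominator, so the system is type 0.
K_p = lim_{s→0} L(s) = 5 / (3·5·20) = 1/60.
e_ss = 6/(1 + K_p) = 6/(61/60) = 360/61.

360/61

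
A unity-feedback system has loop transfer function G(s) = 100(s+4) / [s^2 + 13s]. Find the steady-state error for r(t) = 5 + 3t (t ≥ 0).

0.0975

Lowest-order denominator term is 13s, so the open loop has 1 pole at the origin → type 1 system. Taking each input component in turn:
  • 5: tracked with zero error.
  • 3t: e_ss = 3/K_v with K_v=400/13 → 0.0975.
Total e_ss = 0.0975.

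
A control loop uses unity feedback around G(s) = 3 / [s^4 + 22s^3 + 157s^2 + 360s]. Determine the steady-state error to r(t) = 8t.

The denominator has no term below 360s — 1 pole at s=0, type 1.
K_v = lim_{s→0} s·G(s) = 3 / 360 = 1/120.
e_ss = 8/K_v = 8/(1/120) = 960.

960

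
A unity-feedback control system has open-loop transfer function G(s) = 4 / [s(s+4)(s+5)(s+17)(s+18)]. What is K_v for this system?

System type = 1 (one pole at s=0).
K_v = lim_{s→0} s·G(s) = 4 / (4·5·17·18) = 1/1530.

1/1530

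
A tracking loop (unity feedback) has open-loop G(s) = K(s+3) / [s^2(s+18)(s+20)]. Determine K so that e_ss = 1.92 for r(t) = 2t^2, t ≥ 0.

Two free integrators in G(s): this is a type 2 system.
K_a = lim_{s→0} s^2·G(s) = K·3 / (18·20) = (1/120)·K.
e_ss = 4/K_a = 1.92 ⇒ K_a = 25/12 ⇒ K = (25/12)/(1/120) = 250.

250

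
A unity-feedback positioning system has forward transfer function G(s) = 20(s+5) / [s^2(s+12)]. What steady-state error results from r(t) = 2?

0

Two free integrators in G(s): this is a type 2 system.
A type-2 system has K_p = ∞, so it tracks a step input with zero steady-state error.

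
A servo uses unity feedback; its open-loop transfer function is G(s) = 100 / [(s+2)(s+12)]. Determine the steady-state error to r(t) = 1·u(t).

6/31

G(s) has no factors of s in the denominator, so the system is type 0.
K_p = lim_{s→0} G(s) = 100 / (2·12) = 25/6.
e_ss = 1/(1 + K_p) = 1/(31/6) = 6/31.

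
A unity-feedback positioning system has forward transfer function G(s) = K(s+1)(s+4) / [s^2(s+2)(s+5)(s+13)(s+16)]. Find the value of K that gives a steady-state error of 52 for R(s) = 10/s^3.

100

System type = 2 (two poles at s=0).
K_a = lim_{s→0} s^2·G(s) = K·1·4 / (2·5·13·16) = (1/520)·K.
e_ss = 10/K_a = 52 ⇒ K_a = 5/26 ⇒ K = (5/26)/(1/520) = 100.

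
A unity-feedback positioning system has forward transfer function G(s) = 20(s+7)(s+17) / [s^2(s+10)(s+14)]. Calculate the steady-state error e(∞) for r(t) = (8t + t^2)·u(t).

2/17

Two free integrators in G(s): this is a type 2 system. Treating each term separately:
  • 8t: tracked with zero error.
  • t^2: e_ss = 2/K_a with K_a=17 → 2/17.
Total e_ss = 2/17.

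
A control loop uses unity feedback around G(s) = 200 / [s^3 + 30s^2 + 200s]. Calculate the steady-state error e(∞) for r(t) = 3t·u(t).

Factoring s from the denominator leaves a polynomial with constant term 200, so the system is type 1.
K_v = lim_{s→0} s·G(s) = 200 / 200 = 1.
e_ss = 3/K_v = 3/1 = 3.

3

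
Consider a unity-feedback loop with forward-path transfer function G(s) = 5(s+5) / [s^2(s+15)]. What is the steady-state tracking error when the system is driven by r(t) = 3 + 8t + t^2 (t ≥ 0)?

Two free integrators in G(s): this is a type 2 system. Taking each input component in turn:
  • 3: tracked with zero error.
  • 8t: tracked with zero error.
  • t^2: e_ss = 2/K_a with K_a=5/3 → 1.2.
Total e_ss = 1.2.

1.2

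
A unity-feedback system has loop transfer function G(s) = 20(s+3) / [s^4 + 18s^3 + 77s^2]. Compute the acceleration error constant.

60/77

The denominator has no term below 77s^2 — 2 poles at s=0, type 2.
K_a = lim_{s→0} s^2·G(s) = 20·3 / 77 = 60/77.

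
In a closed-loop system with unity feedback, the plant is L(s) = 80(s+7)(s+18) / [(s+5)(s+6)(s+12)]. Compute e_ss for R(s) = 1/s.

No free integrators in L(s): this is a type 0 system.
K_p = lim_{s→0} L(s) = 80·7·18 / (5·6·12) = 28.
e_ss = 1/(1 + K_p) = 1/29.

1/29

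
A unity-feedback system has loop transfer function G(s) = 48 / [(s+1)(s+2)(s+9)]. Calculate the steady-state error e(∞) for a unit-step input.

G(s) has no factors of s in the denominator, so the system is type 0.
K_p = lim_{s→0} G(s) = 48 / (1·2·9) = 8/3.
e_ss = 1/(1 + K_p) = 1/(11/3) = 3/11.

3/11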